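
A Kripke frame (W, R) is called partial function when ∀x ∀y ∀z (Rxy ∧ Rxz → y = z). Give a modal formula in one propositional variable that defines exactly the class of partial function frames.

This is partial functionality; the standard corresponding axiom is CD: ◇ψ → □ψ.
Suppose ◇ψ→□ψ is valid. Take Rxy, Rxz and set V(ψ)={y}. Then ◇ψ at x, so □ψ at x, so ψ at z, i.e. z=y.

◇ψ → □ψ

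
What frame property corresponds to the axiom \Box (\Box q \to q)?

Suppose □(□q→q) is valid. Take Rxy and set V(q)={w : Ryw}. Then at y, □q holds; since □(□q→q) at x, □q→q at y, so q at y, i.e. Ryy.

Shift-reflexivity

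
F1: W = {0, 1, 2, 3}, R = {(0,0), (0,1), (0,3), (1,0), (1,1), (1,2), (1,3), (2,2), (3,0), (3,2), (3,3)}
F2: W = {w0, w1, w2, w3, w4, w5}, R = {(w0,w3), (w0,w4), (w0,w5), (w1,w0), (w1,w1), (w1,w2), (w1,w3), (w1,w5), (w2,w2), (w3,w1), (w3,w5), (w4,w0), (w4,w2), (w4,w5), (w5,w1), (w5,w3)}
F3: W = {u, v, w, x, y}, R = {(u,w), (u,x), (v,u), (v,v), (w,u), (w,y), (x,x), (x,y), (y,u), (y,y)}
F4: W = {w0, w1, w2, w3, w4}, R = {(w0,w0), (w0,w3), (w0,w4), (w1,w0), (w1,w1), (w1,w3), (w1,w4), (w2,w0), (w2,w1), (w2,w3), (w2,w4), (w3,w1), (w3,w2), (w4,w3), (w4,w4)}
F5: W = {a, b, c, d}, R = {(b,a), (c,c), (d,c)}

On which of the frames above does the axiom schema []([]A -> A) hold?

F1

The schema corresponds to shift-reflexivity: forall x forall y (Rxy -> Ryy).
F1: condition met.
F2: fails — Rw1w5 but not Rw5w5.
F3: fails — Ruw but not Rww.
F4: fails — Rw1w3 but not Rw3w3.
F5: fails — Rba but not Raa.
Valid on: F1.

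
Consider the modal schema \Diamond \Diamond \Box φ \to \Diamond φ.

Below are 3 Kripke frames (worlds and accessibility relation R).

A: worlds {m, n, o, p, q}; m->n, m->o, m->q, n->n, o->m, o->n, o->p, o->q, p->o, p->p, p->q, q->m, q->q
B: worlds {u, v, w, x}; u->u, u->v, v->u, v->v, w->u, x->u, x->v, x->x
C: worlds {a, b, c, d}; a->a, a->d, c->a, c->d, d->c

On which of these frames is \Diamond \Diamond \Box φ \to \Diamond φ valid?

This is the axiom for a generalized confluence (Geach) condition; its first-order frame correspondent is \forall x \forall y (x R^2 y \to \exists w (yRw \wedge xRw)).
A: fails — pR²n but no w with nRw and pRw.
B: holds.
C: fails — aR²d but no w with dRw and aRw.
Valid on: B.

B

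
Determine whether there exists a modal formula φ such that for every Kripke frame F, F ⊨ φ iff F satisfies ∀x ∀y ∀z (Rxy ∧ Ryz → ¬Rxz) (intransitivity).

Not modally definable

If a class were modally definable it would be closed under surjective bounded morphisms (Goldblatt–Thomason).
The 5-cycle (worlds 0,1,2,3,4 with 0→1→2→3→4→0) is intransitive. Mapping every world to a single reflexive point • is a surjective bounded morphism; the reflexive point is not intransitive (R••∧R•• but R••).
Hence intransitivity is not modally definable.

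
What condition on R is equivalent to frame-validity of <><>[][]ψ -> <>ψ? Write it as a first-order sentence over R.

forall x forall y (x R^2 y -> exists w (y R^2 w & xRw))

This is a Sahlqvist (Geach-type) schema ◇^2□^2ψ → □^0◇^1ψ.
Minimal-valuation argument: fix x; take any y with xR^2y and any z with xR^0z. Set V(ψ) to the set of worlds R-reachable from y in exactly 2 steps. Then □^2ψ holds at y, so the antecedent holds at x; validity forces ◇^1ψ at z, giving a w with zR^1w and yR^2w.
First-order correspondent: forall x forall y (x R^2 y -> exists w (y R^2 w & xRw)).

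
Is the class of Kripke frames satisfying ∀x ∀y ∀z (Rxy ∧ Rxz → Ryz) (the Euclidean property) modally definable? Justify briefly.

Yes: it is the Euclidean property, defined by the 5 schema ◇p → □◇p.
Suppose ◇p→□◇p is valid. Take Rxy, Rxz and set V(p)={y}. Then ◇p at x, so □◇p at x, so ◇p at z, so some w with Rzw has p; w=y, i.e. Rzy. By symmetry of the argument, Ryz.

Yes — defined by ◇p → □◇p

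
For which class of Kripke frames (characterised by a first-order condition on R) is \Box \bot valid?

This schema is the Ver axiom.
Its frame correspondent is emptiness of R — \forall x \forall y \neg Rxy.

emptiness of R: \forall x \forall y \neg Rxy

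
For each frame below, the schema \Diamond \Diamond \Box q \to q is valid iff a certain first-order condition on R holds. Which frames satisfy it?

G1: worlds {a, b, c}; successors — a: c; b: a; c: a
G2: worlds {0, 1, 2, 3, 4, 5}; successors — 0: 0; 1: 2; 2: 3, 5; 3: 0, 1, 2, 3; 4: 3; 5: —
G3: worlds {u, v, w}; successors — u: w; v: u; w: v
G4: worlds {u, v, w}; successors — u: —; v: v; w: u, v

The schema corresponds to a generalized confluence (Geach) condition: \forall x \forall y (x R^2 y \to \exists w (yRw \wedge x = w)).
G1: fails — aR²a but no w with aRw and a=w.
G2: fails — 1R²5 but no w with 5Rw and 1=w.
G3: ✓.
G4: fails — wR²v but no t with vRt and w=t.
Valid on: G3.

G3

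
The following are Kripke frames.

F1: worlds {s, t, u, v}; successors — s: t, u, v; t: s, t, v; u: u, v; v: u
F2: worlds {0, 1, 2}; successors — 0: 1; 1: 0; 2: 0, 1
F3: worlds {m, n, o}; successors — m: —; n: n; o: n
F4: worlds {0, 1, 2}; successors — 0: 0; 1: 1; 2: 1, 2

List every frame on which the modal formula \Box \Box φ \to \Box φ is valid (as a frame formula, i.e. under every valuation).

F1, F3, F4

This is the axiom for density; its first-order frame correspondent is \forall x \forall y (Rxy \to \exists z (Rxz \wedge Rzy)).
F1: ✓.
F2: fails — R01 but no z with R0z and Rz1.
F3: ✓.
F4: ✓.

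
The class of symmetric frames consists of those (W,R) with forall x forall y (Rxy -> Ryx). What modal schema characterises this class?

This is symmetry; the standard corresponding axiom is B: ψ → □◇ψ.
Suppose ψ→□◇ψ is valid. Take Rxy and set V(ψ)={x}. Then ψ at x, so □◇ψ at x, so ◇ψ at y, so some z with Ryz has ψ; z=x, i.e. Ryx.

ψ → □◇ψ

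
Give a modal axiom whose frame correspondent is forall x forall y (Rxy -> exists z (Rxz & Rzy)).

□□ψ → □ψ

This is density; the standard corresponding axiom is C4: □□ψ → □ψ.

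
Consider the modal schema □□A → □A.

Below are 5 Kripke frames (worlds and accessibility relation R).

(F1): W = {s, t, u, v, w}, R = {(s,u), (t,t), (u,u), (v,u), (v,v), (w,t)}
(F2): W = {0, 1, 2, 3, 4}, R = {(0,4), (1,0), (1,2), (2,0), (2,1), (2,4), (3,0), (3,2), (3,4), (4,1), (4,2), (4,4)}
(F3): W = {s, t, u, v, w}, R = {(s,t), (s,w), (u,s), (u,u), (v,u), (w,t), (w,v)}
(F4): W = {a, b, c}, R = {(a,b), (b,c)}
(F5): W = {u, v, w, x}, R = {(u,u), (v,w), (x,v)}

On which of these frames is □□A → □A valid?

(F1)

Frame correspondent (Sahlqvist): ∀x ∀y (Rxy → ∃z (Rxz ∧ Rzy)) — i.e. density.
(F1): holds.
(F2): fails — R12 but no z with R1z and Rz2.
(F3): fails — Rwt but no z with Rwz and Rzt.
(F4): fails — Rab but no z with Raz and Rzb.
(F5): fails — Rvw but no z with Rvz and Rzw.
Valid on: (F1).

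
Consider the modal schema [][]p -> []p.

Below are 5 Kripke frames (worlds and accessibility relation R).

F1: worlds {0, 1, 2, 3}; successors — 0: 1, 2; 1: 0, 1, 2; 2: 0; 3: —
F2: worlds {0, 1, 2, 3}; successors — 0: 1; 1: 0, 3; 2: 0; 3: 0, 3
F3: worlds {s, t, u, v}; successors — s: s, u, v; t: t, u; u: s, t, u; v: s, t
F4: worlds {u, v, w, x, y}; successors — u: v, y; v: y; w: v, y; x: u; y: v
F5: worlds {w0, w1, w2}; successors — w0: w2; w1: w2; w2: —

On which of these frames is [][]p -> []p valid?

F3

Frame correspondent (Sahlqvist): forall x forall y (Rxy -> exists z (Rxz & Rzy)) — i.e. density.
F1: fails — R20 but no z with R2z and Rz0.
F2: fails — R01 but no z with R0z and Rz1.
F3: satisfies the condition.
F4: fails — Rxu but no z with Rxz and Rzu.
F5: fails — Rw1w2 but no z with Rw1z and Rzw2.
Valid on: F3.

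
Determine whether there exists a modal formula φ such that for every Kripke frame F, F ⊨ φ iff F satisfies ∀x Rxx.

Yes — defined by □q → q

This is a Sahlqvist condition; the T axiom □q → q defines it.
Suppose □q→q is valid. At any x set V(q)={w : Rxw}. Then □q holds at x, so q holds at x, i.e. Rxx.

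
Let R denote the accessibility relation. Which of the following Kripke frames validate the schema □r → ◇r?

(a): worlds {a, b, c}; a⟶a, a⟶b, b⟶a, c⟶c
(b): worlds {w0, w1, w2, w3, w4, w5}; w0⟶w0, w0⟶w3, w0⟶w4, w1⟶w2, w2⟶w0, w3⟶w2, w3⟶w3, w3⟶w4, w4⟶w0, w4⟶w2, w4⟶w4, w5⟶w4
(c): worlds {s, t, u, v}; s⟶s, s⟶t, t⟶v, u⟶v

This is the axiom for seriality; its first-order frame correspondent is ∀x ∃y Rxy.
(a): satisfies the condition.
(b): satisfies the condition.
(c): fails — world v has no successor.
Valid on: (a), (b).

(a), (b)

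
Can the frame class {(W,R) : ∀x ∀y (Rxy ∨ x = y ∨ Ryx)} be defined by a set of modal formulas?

No

If a class were modally definable it would be closed under disjoint unions (Goldblatt–Thomason).
Take 2 disjoint single-world reflexive frames: each is trivially connected, but their disjoint union has 2 worlds with no edge between distinct components, so it is not connected.
So no modal formula (or set of formulas) defines exactly the connected frames.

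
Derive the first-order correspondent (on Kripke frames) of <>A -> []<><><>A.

forall x forall y forall z ((xRy & xRz) -> exists w (y = w & z R^3 w))

This is a Sahlqvist (Geach-type) schema ◇^1□^0A → □^1◇^3A.
Minimal-valuation argument: fix x; take any y with xR^1y and any z with xR^1z. Set V(A) to the set of worlds R-reachable from y in exactly 0 steps. Then □^0A holds at y, so the antecedent holds at x; validity forces ◇^3A at z, giving a w with zR^3w and yR^0w.
First-order correspondent: forall x forall y forall z ((xRy & xRz) -> exists w (y = w & z R^3 w)).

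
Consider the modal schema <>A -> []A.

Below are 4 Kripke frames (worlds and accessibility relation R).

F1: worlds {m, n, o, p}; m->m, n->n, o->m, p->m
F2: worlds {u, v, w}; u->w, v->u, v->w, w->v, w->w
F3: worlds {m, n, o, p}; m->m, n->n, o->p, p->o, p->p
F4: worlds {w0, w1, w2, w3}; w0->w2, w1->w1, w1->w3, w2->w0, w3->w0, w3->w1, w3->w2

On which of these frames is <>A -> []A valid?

F1

This is the axiom for partial functionality; its first-order frame correspondent is forall x forall y forall z (Rxy & Rxz -> y = z).
F1: condition met.
F2: fails — v sees both u and w.
F3: fails — p sees both o and p.
F4: fails — w1 sees both w1 and w3.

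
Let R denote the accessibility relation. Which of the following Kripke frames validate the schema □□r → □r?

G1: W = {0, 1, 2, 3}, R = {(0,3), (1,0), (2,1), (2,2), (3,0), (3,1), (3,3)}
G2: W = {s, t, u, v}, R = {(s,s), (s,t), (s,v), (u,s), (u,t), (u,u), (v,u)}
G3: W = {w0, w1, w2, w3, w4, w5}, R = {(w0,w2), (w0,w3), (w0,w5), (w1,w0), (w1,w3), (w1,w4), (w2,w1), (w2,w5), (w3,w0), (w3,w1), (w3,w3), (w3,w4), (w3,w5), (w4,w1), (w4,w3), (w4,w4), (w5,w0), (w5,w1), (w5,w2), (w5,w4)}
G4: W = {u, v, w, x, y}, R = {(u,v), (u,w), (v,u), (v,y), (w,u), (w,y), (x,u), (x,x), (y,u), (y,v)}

Frame correspondent (Sahlqvist): ∀x ∀y (Rxy → ∃z (Rxz ∧ Rzy)) — i.e. density.
G1: fails — R10 but no z with R1z and Rz0.
G2: ✓.
G3: fails — Rw2w5 but no z with Rw2z and Rzw5.
G4: fails — Ruv but no z with Ruz and Rzv.
Valid on: G2.

G2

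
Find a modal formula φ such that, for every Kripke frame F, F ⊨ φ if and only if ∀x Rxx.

□s → s

This is reflexivity; the standard corresponding axiom is T: □s → s.
Suppose □s→s is valid. At any x set V(s)={w : Rxw}. Then □s holds at x, so s holds at x, i.e. Rxx.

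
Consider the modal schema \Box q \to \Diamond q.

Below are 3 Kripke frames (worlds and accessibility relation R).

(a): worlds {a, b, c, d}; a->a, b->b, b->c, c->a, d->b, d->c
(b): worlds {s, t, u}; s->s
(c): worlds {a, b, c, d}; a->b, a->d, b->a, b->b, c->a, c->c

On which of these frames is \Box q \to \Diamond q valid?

(a)

This is the axiom for seriality; its first-order frame correspondent is \forall x \exists y Rxy.
(a): satisfies the condition.
(b): fails — world t has no successor.
(c): fails — world d has no successor.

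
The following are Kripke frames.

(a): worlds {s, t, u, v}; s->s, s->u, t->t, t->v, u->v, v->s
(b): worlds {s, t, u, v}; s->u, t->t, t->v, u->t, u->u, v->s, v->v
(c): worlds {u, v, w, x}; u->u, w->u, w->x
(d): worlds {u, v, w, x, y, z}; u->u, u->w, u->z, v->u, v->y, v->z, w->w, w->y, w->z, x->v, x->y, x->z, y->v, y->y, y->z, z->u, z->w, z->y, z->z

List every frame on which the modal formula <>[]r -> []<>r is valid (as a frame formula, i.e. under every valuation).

Frame correspondent (Sahlqvist): forall x forall y forall z (Rxy & Rxz -> exists w (Ryw & Rzw)) — i.e. convergence.
(a): fails — Rsu and Rss but u and s have no common successor.
(b): fails — Rvv and Rvs but v and s have no common successor.
(c): fails — Rwu and Rwx but u and x have no common successor.
(d): holds.
Valid on: (d).

(d)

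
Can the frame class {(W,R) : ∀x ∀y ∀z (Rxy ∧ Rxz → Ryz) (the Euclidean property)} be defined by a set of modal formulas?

This is a Sahlqvist condition; the 5 axiom ◇r → □◇r defines it.
Suppose ◇r→□◇r is valid. Take Rxy, Rxz and set V(r)={y}. Then ◇r at x, so □◇r at x, so ◇r at z, so some w with Rzw has r; w=y, i.e. Rzy. By symmetry of the argument, Ryz.

Yes, by ◇r → □◇r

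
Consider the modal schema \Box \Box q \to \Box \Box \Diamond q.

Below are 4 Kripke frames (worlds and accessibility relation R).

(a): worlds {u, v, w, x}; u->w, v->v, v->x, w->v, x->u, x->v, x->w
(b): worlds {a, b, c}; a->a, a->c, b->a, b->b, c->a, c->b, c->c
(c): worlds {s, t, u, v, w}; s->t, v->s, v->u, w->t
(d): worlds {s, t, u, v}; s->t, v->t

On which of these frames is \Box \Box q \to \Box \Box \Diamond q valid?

(a), (b), (d)

The schema corresponds to a generalized confluence (Geach) condition: \forall x \forall z (x R^2 z \to \exists w (x R^2 w \wedge zRw)).
(a): ✓.
(b): ✓.
(c): fails — vR²t but no w* with vR²w* and tRw*.
(d): ✓.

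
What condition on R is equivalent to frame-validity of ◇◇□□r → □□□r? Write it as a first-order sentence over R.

This is a Sahlqvist (Geach-type) schema ◇^2□^2r → □^3◇^0r.
First-order correspondent: ∀x ∀y ∀z ((xR²y ∧ xR³z) → ∃w (yR²w ∧ z = w)).

∀x ∀y ∀z ((xR²y ∧ xR³z) → ∃w (yR²w ∧ z = w))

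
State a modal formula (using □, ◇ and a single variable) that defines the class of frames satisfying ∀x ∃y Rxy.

□s → ◇s

The condition is seriality. The D schema □s → ◇s defines it.
Suppose □s→◇s is valid. At any x set V(s)=W. Then □s at x, so ◇s at x, so x has a successor.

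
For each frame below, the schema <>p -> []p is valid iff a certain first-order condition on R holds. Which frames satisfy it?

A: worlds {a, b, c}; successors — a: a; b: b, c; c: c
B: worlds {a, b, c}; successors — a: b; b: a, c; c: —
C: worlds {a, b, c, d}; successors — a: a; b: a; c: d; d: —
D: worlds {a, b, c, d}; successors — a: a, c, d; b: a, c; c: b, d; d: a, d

C

This is the axiom for partial functionality; its first-order frame correspondent is forall x forall y forall z (Rxy & Rxz -> y = z).
A: fails — b sees both b and c.
B: fails — b sees both a and c.
C: satisfies the condition.
D: fails — a sees both a and c.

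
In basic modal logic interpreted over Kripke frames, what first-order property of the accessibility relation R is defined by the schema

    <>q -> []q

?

Partial functionality

Suppose ◇q→□q is valid. Take Rxy, Rxz and set V(q)={y}. Then ◇q at x, so □q at x, so q at z, i.e. z=y.
Conversely, any frame satisfying forall x forall y forall z (Rxy & Rxz -> y = z) validates the schema.
So the correspondent is partial functionality.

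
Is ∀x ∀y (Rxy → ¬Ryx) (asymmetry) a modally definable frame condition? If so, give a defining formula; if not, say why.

Modal frame validity is preserved under surjective bounded morphisms.
The 5-cycle (worlds a,b,c,d,e with a→b→c→d→e→a) is asymmetric. Mapping every world to a single reflexive point • is a surjective bounded morphism, and the reflexive point is not asymmetric (R•• but asymmetry requires ¬R••).
So the class is not modally definable.

Not definable by any modal formula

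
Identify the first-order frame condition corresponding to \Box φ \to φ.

reflexivity: \forall x Rxx

This schema is the T axiom.
It corresponds to reflexivity: \forall x Rxx.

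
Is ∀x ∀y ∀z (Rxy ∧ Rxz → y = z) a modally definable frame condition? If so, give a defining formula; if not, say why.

Yes, by ◇p → □p

The condition is partial functionality. A defining modal formula is ◇p → □p.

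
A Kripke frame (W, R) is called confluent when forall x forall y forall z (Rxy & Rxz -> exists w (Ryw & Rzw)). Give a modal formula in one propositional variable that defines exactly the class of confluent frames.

The condition is convergence. The .2 schema ◇□p → □◇p defines it.
Suppose ◇□p→□◇p is valid. Take Rxy, Rxz and set V(p)={w : Ryw}. Then □p at y so ◇□p at x, so □◇p at x, so ◇p at z, giving w with Rzw and Ryw.

◇□p → □◇p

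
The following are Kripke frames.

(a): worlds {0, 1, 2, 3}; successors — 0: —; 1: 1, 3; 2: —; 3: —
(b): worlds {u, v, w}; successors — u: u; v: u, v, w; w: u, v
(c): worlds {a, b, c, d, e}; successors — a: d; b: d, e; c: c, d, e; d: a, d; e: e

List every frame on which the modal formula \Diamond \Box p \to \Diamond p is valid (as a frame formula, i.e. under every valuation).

The schema corresponds to a generalized confluence (Geach) condition: \forall x \forall y (xRy \to \exists w (yRw \wedge xRw)).
(a): fails — 1R3 but no w with 3Rw and 1Rw.
(b): condition met.
(c): condition met.
Valid on: (b), (c).

(b), (c)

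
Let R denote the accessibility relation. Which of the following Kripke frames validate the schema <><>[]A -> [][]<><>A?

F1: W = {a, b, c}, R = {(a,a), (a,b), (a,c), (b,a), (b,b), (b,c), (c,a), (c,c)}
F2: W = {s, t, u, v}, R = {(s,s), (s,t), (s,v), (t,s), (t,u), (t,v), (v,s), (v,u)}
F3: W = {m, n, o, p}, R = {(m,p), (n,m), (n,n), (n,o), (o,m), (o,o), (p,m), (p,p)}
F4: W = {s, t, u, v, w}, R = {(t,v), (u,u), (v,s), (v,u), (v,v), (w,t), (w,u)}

This is the axiom for a generalized confluence (Geach) condition; its first-order frame correspondent is forall x forall y forall z ((x R^2 y & x R^2 z) -> exists w (yRw & z R^2 w)).
F1: ✓.
F2: fails — sR²s, sR²u but no w with sRw and uR²w.
F3: ✓.
F4: fails — tR²s, tR²s but no w* with sRw* and sR²w*.

F1, F3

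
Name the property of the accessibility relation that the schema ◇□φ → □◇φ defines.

convergence

Suppose ◇□φ→□◇φ is valid. Take Rxy, Rxz and set V(φ)={w : Ryw}. Then □φ at y so ◇□φ at x, so □◇φ at x, so ◇φ at z, giving w with Rzw and Ryw.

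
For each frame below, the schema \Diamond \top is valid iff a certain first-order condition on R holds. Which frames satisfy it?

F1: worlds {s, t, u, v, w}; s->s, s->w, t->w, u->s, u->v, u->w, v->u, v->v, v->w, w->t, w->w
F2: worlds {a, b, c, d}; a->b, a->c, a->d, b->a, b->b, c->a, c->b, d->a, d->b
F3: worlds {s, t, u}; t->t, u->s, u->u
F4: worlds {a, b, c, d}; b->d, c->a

The schema corresponds to seriality: \forall x \exists y Rxy.
F1: holds.
F2: holds.
F3: fails — world s has no successor.
F4: fails — world a has no successor.
Valid on: F1, F2.

F1, F2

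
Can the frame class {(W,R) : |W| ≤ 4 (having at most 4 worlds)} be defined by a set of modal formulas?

Not modally definable

Any modally definable frame class is closed under disjoint unions.
Any modal formula valid on each of 5 disjoint one-world frames is valid on their disjoint union (validity is preserved under disjoint unions). Each one-world frame has |W|=1≤4, but the union has |W|=5.
So the class is not modally definable.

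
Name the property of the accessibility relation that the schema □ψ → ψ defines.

reflexivity: ∀x Rxx

This is the T axiom.
It corresponds to reflexivity: ∀x Rxx.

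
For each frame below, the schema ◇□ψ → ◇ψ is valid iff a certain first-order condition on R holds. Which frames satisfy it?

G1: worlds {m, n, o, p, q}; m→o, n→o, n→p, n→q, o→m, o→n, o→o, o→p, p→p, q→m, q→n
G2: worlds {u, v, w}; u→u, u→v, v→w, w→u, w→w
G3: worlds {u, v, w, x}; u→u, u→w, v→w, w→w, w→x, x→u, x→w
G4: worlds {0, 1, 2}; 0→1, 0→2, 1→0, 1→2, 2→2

G3, G4

This is the axiom for a generalized confluence (Geach) condition; its first-order frame correspondent is ∀x ∀y (xRy → ∃w (yRw ∧ xRw)).
G1: fails — nRq but no w with qRw and nRw.
G2: fails — uRv but no t with vRt and uRt.
G3: satisfies the condition.
G4: satisfies the condition.
Valid on: G3, G4.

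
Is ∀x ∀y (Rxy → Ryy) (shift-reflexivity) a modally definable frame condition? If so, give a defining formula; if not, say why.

Definable; □(□r → r) defines it

Yes: it is shift-reflexivity, defined by the T□ schema □(□r → r).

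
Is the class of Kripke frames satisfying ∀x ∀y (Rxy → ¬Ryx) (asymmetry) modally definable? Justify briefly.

No — not modally definable

Modal frame validity is preserved under surjective bounded morphisms.
The 3-cycle (worlds a,b,c with a→b→c→a) is asymmetric. Mapping every world to a single reflexive point • is a surjective bounded morphism, and the reflexive point is not asymmetric (R•• but asymmetry requires ¬R••).
So no modal formula (or set of formulas) defines exactly the asymmetric frames.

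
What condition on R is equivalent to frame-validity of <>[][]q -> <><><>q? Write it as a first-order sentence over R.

forall x forall y (xRy -> exists w (y R^2 w & x R^3 w))

This is a Sahlqvist (Geach-type) schema ◇^1□^2q → □^0◇^3q.
Minimal-valuation argument: fix x; take any y with xR^1y and any z with xR^0z. Set V(q) to the set of worlds R-reachable from y in exactly 2 steps. Then □^2q holds at y, so the antecedent holds at x; validity forces ◇^3q at z, giving a w with zR^3w and yR^2w.
First-order correspondent: forall x forall y (xRy -> exists w (y R^2 w & x R^3 w)).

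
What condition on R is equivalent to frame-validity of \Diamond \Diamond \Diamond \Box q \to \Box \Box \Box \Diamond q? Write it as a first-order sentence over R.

\forall x \forall y \forall z ((x R^3 y \wedge x R^3 z) \to \exists w (yRw \wedge zRw))

This is a Sahlqvist (Geach-type) schema ◇^3□^1q → □^3◇^1q.
Minimal-valuation argument: fix x; take any y with xR^3y and any z with xR^3z. Set V(q) to the set of worlds R-reachable from y in exactly 1 step. Then □^1q holds at y, so the antecedent holds at x; validity forces ◇^1q at z, giving a w with zR^1w and yR^1w.
First-order correspondent: \forall x \forall y \forall z ((x R^3 y \wedge x R^3 z) \to \exists w (yRw \wedge zRw)).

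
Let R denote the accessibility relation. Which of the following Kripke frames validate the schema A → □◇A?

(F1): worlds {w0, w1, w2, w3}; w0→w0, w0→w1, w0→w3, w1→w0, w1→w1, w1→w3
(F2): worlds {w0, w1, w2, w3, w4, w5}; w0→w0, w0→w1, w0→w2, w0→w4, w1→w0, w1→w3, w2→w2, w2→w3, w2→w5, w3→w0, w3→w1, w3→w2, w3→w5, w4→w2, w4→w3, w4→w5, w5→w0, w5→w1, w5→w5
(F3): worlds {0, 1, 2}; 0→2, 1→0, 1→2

This is the axiom for symmetry; its first-order frame correspondent is ∀x ∀y (Rxy → Ryx).
(F1): fails — Rw1w3 but not Rw3w1.
(F2): fails — Rw5w1 but not Rw1w5.
(F3): fails — R12 but not R21.

none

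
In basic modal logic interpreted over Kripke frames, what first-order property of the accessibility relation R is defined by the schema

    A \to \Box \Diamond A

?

symmetry

This is the B axiom.
It corresponds to symmetry: \forall x \forall y (Rxy \to Ryx).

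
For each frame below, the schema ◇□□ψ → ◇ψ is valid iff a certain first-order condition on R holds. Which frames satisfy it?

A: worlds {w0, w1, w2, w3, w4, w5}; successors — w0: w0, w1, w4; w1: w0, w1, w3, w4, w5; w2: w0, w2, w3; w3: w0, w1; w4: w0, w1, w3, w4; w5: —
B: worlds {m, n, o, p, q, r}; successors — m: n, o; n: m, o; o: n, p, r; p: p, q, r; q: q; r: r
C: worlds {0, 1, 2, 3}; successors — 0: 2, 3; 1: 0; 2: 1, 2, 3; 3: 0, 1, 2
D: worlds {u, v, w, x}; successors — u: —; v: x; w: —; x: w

B, C

This is the axiom for a generalized confluence (Geach) condition; its first-order frame correspondent is ∀x ∀y (xRy → ∃w (yR²w ∧ xRw)).
A: fails — w1Rw5 but no w with w5R²w and w1Rw.
B: condition met.
C: condition met.
D: fails — vRx but no t with xR²t and vRt.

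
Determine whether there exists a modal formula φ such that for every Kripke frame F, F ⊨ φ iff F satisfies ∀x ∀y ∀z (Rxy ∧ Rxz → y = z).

Yes — defined by ◇p → □p

The condition is partial functionality. A defining modal formula is ◇p → □p.
Suppose ◇p→□p is valid. Take Rxy, Rxz and set V(p)={y}. Then ◇p at x, so □p at x, so p at z, i.e. z=y.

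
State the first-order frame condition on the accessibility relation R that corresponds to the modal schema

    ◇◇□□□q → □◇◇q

This is a Sahlqvist (Geach-type) schema ◇^2□^3q → □^1◇^2q.
First-order correspondent: ∀x ∀y ∀z ((xR²y ∧ xRz) → ∃w (yR³w ∧ zR²w)).

∀x ∀y ∀z ((xR²y ∧ xRz) → ∃w (yR³w ∧ zR²w))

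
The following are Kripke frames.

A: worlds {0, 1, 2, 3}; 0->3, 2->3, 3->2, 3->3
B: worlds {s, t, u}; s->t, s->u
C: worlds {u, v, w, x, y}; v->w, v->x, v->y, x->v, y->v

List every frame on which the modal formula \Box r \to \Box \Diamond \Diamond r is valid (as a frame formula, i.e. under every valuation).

A

This is the axiom for a generalized confluence (Geach) condition; its first-order frame correspondent is \forall x \forall z (xRz \to \exists w (xRw \wedge z R^2 w)).
A: condition met.
B: fails — sRt but no w with sRw and tR²w.
C: fails — vRw but no t with vRt and wR²t.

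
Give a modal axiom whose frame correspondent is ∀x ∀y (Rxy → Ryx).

The condition is symmetry. The B schema p → □◇p defines it.
Suppose p→□◇p is valid. Take Rxy and set V(p)={x}. Then p at x, so □◇p at x, so ◇p at y, so some z with Ryz has p; z=x, i.e. Ryx.

p → □◇p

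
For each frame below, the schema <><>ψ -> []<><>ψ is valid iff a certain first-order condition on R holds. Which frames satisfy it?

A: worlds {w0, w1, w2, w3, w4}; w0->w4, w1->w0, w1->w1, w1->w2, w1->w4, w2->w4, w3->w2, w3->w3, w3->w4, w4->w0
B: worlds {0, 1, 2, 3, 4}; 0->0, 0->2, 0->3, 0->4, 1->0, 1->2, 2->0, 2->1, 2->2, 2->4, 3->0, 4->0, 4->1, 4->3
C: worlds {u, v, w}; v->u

C

The schema corresponds to a generalized confluence (Geach) condition: forall x forall y forall z ((x R^2 y & xRz) -> exists w (y = w & z R^2 w)).
A: fails — w0R²w0, w0Rw4 but no w with w0=w and w4R²w.
B: fails — 0R²1, 0R3 but no w with 1=w and 3R²w.
C: satisfies the condition.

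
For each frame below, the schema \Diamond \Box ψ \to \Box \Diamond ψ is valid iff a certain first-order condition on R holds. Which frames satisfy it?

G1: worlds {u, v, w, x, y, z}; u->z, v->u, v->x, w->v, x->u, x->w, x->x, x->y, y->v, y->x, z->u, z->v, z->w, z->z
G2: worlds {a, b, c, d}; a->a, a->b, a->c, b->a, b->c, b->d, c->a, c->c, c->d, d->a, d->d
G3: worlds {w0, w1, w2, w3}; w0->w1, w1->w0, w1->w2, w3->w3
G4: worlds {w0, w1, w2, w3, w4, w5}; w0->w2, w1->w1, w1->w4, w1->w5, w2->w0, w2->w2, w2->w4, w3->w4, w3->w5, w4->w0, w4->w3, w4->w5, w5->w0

The schema corresponds to convergence: \forall x \forall y \forall z (Rxy \wedge Rxz \to \exists w (Ryw \wedge Rzw)).
G1: fails — Rvu and Rvx but u and x have no common successor.
G2: holds.
G3: fails — Rw1w2 and Rw1w2 but w2 and w2 have no common successor.
G4: fails — Rw1w5 and Rw1w1 but w5 and w1 have no common successor.
Valid on: G2.

G2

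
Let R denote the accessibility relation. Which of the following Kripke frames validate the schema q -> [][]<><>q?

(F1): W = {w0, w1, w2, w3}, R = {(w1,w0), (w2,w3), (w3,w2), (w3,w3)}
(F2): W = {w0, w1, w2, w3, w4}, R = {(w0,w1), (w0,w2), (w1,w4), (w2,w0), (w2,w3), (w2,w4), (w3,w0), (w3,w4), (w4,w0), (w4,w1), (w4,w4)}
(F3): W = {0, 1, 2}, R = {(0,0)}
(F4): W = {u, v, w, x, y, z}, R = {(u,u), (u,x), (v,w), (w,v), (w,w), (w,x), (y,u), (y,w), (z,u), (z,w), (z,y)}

(F1), (F3)

Frame correspondent (Sahlqvist): forall x forall z (x R^2 z -> exists w (x = w & z R^2 w)) — i.e. a generalized confluence (Geach) condition.
(F1): satisfies the condition.
(F2): fails — w1R²w0 but no w with w1=w and w0R²w.
(F3): satisfies the condition.
(F4): fails — uR²x but no t with u=t and xR²t.
Valid on: (F1), (F3).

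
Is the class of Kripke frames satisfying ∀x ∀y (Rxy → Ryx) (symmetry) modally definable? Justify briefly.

Definable; r → □◇r defines it

The condition is symmetry. A defining modal formula is r → □◇r.
Suppose r→□◇r is valid. Take Rxy and set V(r)={x}. Then r at x, so □◇r at x, so ◇r at y, so some z with Ryz has r; z=x, i.e. Ryx.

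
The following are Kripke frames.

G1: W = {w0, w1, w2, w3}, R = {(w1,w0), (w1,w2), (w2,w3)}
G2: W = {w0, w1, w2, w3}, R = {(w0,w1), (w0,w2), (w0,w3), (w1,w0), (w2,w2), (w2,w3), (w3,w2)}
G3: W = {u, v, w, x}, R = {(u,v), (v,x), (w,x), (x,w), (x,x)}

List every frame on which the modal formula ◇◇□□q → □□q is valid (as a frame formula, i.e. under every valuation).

G3

This is the axiom for a generalized confluence (Geach) condition; its first-order frame correspondent is ∀x ∀y ∀z ((xR²y ∧ xR²z) → ∃w (yR²w ∧ z = w)).
G1: fails — w1R²w3, w1R²w3 but no w with w3R²w and w3=w.
G2: fails — w0R²w2, w0R²w0 but no w with w2R²w and w0=w.
G3: holds.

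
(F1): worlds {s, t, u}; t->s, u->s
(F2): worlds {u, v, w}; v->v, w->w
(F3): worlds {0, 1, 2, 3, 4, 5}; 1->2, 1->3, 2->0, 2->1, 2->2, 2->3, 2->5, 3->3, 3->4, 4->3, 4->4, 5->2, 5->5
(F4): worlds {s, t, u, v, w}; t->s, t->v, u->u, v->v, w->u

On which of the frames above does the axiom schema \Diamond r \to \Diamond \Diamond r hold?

The schema corresponds to a generalized confluence (Geach) condition: \forall x \forall y (xRy \to \exists w (y = w \wedge x R^2 w)).
(F1): fails — tRs but no w with s=w and tR²w.
(F2): holds.
(F3): holds.
(F4): fails — tRs but no w* with s=w* and tR²w*.
Valid on: (F2), (F3).

(F2), (F3)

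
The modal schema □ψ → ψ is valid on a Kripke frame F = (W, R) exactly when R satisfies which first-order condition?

This is the T axiom.
Its frame correspondent is reflexivity — ∀x Rxx.

Reflexivity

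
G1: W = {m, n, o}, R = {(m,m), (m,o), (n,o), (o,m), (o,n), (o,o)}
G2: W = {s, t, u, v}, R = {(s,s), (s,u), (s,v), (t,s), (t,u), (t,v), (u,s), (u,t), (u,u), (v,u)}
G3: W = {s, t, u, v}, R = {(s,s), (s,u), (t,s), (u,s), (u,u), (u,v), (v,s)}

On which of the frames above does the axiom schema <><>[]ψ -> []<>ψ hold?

G1, G2, G3

This is the axiom for a generalized confluence (Geach) condition; its first-order frame correspondent is forall x forall y forall z ((x R^2 y & xRz) -> exists w (yRw & zRw)).
G1: satisfies the condition.
G2: satisfies the condition.
G3: satisfies the condition.
Valid on: G1, G2, G3.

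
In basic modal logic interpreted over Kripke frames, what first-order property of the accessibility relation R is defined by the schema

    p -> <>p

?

Reflexivity

Replacing p by ¬p and contraposing gives the equivalent schema □p → p.
Suppose □p→p is valid. At any x set V(p)={w : Rxw}. Then □p holds at x, so p holds at x, i.e. Rxx.
The converse is a direct semantic check.
So the correspondent is reflexivity.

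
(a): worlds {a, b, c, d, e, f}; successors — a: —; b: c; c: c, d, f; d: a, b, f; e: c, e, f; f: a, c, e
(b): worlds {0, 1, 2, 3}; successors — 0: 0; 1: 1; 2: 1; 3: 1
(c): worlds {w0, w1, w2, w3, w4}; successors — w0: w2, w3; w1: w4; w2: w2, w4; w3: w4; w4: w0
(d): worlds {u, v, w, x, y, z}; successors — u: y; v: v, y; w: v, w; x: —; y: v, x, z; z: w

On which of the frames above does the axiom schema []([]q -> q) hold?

(b)

This is the axiom for shift-reflexivity; its first-order frame correspondent is forall x forall y (Rxy -> Ryy).
(a): fails — Rcd but not Rdd.
(b): holds.
(c): fails — Rw2w4 but not Rw4w4.
(d): fails — Ryx but not Rxx.
Valid on: (b).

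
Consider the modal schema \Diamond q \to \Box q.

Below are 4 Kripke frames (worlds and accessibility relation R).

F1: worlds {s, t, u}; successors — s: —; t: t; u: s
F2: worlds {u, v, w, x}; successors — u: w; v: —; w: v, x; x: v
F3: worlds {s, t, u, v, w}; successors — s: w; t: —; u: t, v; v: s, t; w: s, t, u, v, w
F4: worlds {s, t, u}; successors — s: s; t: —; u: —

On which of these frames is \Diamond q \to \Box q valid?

F1, F4

The schema corresponds to partial functionality: \forall x \forall y \forall z (Rxy \wedge Rxz \to y = z).
F1: condition met.
F2: fails — w sees both v and x.
F3: fails — u sees both t and v.
F4: condition met.
Valid on: F1, F4.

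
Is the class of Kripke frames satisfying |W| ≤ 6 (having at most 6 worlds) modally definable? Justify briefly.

If a class were modally definable it would be closed under disjoint unions (Goldblatt–Thomason).
Any modal formula valid on each of 7 disjoint one-world frames is valid on their disjoint union (validity is preserved under disjoint unions). Each one-world frame has |W|=1≤6, but the union has |W|=7.
So no modal formula (or set of formulas) defines exactly the |W|≤6 frames.

No — not modally definable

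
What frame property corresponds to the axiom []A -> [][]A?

Transitivity

This is the 4 axiom.
Its frame correspondent is transitivity — forall x forall y forall z (Rxy & Ryz -> Rxz).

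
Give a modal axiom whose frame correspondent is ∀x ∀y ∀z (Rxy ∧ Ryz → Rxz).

The condition is transitivity. The 4 schema □s → □□s defines it.
Suppose □s→□□s is valid. Take Rxy, Ryz and set V(s)={w : Rxw}. Then □s at x, so □□s at x, so □s at y, so s at z, i.e. Rxz.

□s → □□s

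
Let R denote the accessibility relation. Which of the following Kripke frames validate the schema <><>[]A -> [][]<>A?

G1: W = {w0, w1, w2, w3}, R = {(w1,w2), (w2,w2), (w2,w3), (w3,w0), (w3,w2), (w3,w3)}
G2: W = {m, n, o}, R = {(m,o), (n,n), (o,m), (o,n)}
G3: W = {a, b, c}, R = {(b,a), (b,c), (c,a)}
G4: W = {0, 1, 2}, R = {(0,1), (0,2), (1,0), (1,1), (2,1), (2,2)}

This is the axiom for a generalized confluence (Geach) condition; its first-order frame correspondent is forall x forall y forall z ((x R^2 y & x R^2 z) -> exists w (yRw & zRw)).
G1: fails — w2R²w0, w2R²w0 but no w with w0Rw and w0Rw.
G2: fails — mR²m, mR²n but no w with mRw and nRw.
G3: fails — bR²a, bR²a but no w with aRw and aRw.
G4: ✓.
Valid on: G4.

G4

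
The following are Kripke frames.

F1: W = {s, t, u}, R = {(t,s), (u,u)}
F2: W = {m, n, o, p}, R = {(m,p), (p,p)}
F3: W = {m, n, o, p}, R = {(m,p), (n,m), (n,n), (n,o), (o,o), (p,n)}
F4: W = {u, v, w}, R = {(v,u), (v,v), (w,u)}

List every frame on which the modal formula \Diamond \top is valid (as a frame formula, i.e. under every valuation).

Frame correspondent (Sahlqvist): \forall x \exists y Rxy — i.e. seriality.
F1: fails — world s has no successor.
F2: fails — world n has no successor.
F3: satisfies the condition.
F4: fails — world u has no successor.
Valid on: F3.

F3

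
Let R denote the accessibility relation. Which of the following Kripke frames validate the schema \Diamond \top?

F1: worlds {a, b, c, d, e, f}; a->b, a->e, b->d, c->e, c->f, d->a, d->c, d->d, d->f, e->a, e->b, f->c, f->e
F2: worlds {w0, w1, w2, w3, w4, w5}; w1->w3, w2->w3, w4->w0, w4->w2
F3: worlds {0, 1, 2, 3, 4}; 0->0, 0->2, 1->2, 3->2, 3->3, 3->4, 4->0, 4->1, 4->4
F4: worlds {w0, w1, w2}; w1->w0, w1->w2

Frame correspondent (Sahlqvist): \forall x \exists y Rxy — i.e. seriality.
F1: holds.
F2: fails — world w0 has no successor.
F3: fails — world 2 has no successor.
F4: fails — world w0 has no successor.

F1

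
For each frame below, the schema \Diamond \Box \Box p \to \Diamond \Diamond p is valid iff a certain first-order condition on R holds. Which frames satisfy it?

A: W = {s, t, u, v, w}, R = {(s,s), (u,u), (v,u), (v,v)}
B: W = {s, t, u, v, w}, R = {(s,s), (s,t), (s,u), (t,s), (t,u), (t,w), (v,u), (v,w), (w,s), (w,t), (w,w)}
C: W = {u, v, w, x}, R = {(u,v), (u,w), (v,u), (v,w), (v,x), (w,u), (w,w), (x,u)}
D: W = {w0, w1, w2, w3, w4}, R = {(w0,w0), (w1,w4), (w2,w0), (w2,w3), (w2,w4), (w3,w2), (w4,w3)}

Frame correspondent (Sahlqvist): \forall x \forall y (xRy \to \exists w (y R^2 w \wedge x R^2 w)) — i.e. a generalized confluence (Geach) condition.
A: satisfies the condition.
B: fails — sRu but no w* with uR²w* and sR²w*.
C: satisfies the condition.
D: fails — w1Rw4 but no w with w4R²w and w1R²w.

A, C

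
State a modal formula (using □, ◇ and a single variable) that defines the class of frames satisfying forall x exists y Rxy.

□r → ◇r

The condition is seriality. The D schema □r → ◇r defines it.
Suppose □r→◇r is valid. At any x set V(r)=W. Then □r at x, so ◇r at x, so x has a successor.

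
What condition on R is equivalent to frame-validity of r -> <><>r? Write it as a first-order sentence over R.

This is a Sahlqvist (Geach-type) schema ◇^0□^0r → □^0◇^2r.
Minimal-valuation argument: fix x; take any y with xR^0y and any z with xR^0z. Set V(r) to the set of worlds R-reachable from y in exactly 0 steps. Then □^0r holds at y, so the antecedent holds at x; validity forces ◇^2r at z, giving a w with zR^2w and yR^0w.
First-order correspondent: forall x exists w (x = w & x R^2 w).

forall x exists w (x = w & x R^2 w)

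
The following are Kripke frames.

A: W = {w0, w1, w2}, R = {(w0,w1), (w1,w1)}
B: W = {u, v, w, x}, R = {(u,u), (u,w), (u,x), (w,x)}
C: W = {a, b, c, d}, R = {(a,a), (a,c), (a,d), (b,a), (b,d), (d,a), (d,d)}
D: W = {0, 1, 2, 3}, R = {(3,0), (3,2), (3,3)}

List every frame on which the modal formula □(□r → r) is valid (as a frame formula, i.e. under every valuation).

This is the axiom for shift-reflexivity; its first-order frame correspondent is ∀x ∀y (Rxy → Ryy).
A: ✓.
B: fails — Rux but not Rxx.
C: fails — Rac but not Rcc.
D: fails — R32 but not R22.
Valid on: A.

A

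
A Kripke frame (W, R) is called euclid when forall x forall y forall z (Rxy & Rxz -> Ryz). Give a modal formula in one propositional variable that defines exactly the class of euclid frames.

A defining formula is ◇p → □◇p (the 5 axiom).
Suppose ◇p→□◇p is valid. Take Rxy, Rxz and set V(p)={y}. Then ◇p at x, so □◇p at x, so ◇p at z, so some w with Rzw has p; w=y, i.e. Rzy. By symmetry of the argument, Ryz.

◇p → □◇p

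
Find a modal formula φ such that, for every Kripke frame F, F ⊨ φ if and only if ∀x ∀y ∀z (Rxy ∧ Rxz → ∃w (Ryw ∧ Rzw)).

◇□ψ → □◇ψ

This is convergence; the standard corresponding axiom is .2: ◇□ψ → □◇ψ.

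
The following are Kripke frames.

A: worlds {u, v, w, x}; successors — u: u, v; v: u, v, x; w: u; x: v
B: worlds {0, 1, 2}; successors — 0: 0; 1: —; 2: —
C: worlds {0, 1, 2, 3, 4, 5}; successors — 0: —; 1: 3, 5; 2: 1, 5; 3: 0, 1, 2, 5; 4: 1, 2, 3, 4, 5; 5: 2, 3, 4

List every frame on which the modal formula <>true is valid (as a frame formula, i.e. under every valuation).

This is the axiom for seriality; its first-order frame correspondent is forall x exists y Rxy.
A: holds.
B: fails — world 1 has no successor.
C: fails — world 0 has no successor.

A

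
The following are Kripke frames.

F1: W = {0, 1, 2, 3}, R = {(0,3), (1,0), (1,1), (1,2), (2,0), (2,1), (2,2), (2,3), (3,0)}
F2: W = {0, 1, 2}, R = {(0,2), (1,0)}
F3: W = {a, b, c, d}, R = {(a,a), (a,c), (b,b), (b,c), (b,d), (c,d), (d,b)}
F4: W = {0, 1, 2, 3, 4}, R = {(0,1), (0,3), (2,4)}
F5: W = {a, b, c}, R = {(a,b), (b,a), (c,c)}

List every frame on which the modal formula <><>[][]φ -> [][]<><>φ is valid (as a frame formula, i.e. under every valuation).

Frame correspondent (Sahlqvist): forall x forall y forall z ((x R^2 y & x R^2 z) -> exists w (y R^2 w & z R^2 w)) — i.e. a generalized confluence (Geach) condition.
F1: fails — 1R²0, 1R²3 but no w with 0R²w and 3R²w.
F2: fails — 1R²2, 1R²2 but no w with 2R²w and 2R²w.
F3: fails — aR²a, aR²c but no w with aR²w and cR²w.
F4: condition met.
F5: condition met.
Valid on: F4, F5.

F4, F5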